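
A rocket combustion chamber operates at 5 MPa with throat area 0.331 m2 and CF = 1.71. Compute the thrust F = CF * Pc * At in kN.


F = 1.71 * 5e6 * 0.331 = 2.8300e+06 N = 2830.1 kN

2830.1 kN


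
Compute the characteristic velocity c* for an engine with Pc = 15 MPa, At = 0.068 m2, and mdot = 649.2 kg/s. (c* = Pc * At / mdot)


c* = 15e6 * 0.068 / 649.2 = 1571 m/s

1571 m/s


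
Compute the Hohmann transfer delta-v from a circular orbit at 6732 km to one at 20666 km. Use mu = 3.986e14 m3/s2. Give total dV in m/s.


V1 = sqrt(mu/r1) = 7694.79 m/s
dV1 = V1*(sqrt(2*r2/(r1+r2)) - 1) = 1756.27 m/s
V2 = sqrt(mu/r2) = 4391.78 m/s
dV2 = V2*(1 - sqrt(2*r1/(r1+r2))) = 1313.07 m/s
Total dV = 3069 m/s

3069 m/s


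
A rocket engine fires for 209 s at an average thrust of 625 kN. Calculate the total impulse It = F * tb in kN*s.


It = 625 * 209 = 130625 kN*s

130625 kN*s


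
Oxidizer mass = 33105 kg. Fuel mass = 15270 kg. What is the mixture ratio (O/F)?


MR = 33105 / 15270 = 2.17

2.17


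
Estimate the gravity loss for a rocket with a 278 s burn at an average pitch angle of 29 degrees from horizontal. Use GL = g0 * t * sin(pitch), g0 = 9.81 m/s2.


GL = 9.81 * 278 * sin(29 deg) = 1322 m/s

1322 m/s


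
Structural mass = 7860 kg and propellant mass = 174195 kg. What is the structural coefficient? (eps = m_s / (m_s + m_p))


eps = 7860 / (7860 + 174195) = 0.0432

0.0432


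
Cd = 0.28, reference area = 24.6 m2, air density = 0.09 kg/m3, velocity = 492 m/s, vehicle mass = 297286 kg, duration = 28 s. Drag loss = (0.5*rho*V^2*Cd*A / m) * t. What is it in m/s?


D = 0.5 * 0.09 * 492^2 * 0.28 * 24.6 = 75030.16 N
a = 75030.16 / 297286 = 0.2524 m/s2
dV = 0.2524 * 28 = 7.1 m/s

7.1 m/s


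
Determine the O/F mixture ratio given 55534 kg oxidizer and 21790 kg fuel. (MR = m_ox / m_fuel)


MR = 55534 / 21790 = 2.55

2.55


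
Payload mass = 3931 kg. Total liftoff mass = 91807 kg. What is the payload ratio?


PR = 3931 / 91807 = 0.0428

0.0428


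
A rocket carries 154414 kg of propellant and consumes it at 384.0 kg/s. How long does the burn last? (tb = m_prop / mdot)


tb = 154414 / 384.0 = 402.1 s

402.1 s


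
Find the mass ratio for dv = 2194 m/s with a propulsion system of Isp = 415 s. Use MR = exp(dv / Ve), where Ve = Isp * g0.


Ve = 415 * 9.81 = 4071.15 m/s
MR = exp(2194 / 4071.15) = 1.714

1.714


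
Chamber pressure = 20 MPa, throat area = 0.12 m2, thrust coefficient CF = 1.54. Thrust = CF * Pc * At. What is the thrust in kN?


F = 1.54 * 20e6 * 0.12 = 3.6960e+06 N = 3696.0 kN

3696.0 kN


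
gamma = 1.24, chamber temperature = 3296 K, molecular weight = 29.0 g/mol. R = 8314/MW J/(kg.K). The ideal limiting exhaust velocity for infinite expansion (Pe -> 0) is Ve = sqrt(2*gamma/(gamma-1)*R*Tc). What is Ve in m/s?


R = 8314 / 29.0 = 286.69 J/(kg.K)
Ve = sqrt(2 * 1.24 / (1.24 - 1) * 286.69 * 3296) = 3125 m/s

3125 m/s


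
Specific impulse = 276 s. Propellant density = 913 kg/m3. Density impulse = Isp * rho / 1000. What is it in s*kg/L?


rho*Isp = 276 * 913 / 1000 = 252 s*kg/L

252 s*kg/L


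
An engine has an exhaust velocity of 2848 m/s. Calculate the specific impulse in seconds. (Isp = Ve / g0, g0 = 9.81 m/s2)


Isp = Ve / g0 = 2848 / 9.81 = 290.3 s

290.3 s


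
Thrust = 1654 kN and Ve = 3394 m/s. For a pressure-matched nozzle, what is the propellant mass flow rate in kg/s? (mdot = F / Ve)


mdot = F / Ve = 1654000 / 3394 = 487.3 kg/s

487.3 kg/s


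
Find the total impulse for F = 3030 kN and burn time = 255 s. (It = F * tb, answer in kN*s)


It = 3030 * 255 = 772650 kN*s

772650 kN*s


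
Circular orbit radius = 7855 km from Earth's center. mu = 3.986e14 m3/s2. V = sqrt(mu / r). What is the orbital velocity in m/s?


V = sqrt(3.986e14 / 7855000) = 7124 m/s

7124 m/s


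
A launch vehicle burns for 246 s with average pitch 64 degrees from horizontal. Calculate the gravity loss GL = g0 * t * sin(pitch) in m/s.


GL = 9.81 * 246 * sin(64 deg) = 2169 m/s

2169 m/s


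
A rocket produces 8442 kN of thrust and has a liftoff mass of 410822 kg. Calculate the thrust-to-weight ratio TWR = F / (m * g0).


TWR = 8442000 / (410822 * 9.81) = 2.09

2.09


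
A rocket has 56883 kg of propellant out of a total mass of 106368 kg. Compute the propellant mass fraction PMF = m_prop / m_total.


PMF = 56883 / 106368 = 0.535

0.535


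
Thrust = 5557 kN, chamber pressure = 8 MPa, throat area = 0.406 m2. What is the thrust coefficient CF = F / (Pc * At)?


CF = 5557000 / (8e6 * 0.406) = 1.71

1.71


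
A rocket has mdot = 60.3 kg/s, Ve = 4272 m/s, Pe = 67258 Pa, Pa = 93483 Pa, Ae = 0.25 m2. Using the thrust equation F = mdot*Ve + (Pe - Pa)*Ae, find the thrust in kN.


F = 60.3 * 4272 + (67258 - 93483) * 0.25 = 251045.0 N = 251.0 kN

251.0 kN


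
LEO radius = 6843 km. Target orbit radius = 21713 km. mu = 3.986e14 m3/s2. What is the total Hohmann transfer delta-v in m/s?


V1 = sqrt(mu/r1) = 7632.12 m/s
dV1 = V1*(sqrt(2*r2/(r1+r2)) - 1) = 1779.65 m/s
V2 = sqrt(mu/r2) = 4284.58 m/s
dV2 = V2*(1 - sqrt(2*r1/(r1+r2))) = 1318.4 m/s
Total dV = 3098 m/s

3098 m/s


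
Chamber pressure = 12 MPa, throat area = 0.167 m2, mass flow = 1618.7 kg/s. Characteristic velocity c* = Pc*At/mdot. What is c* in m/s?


c* = 12e6 * 0.167 / 1618.7 = 1238 m/s

1238 m/s


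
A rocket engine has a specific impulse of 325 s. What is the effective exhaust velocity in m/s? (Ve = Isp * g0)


Ve = Isp * g0 = 325 * 9.81 = 3188.2 m/s

3188.2 m/s


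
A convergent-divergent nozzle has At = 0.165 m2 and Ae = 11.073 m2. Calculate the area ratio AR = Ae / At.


AR = 11.073 / 0.165 = 67.1

67.1


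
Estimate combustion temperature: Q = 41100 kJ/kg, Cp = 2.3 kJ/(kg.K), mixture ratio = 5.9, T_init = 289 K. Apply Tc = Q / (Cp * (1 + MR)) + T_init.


Tc = 41100 / (2.3 * (1 + 5.9)) + 289 = 2879 K

2879 K


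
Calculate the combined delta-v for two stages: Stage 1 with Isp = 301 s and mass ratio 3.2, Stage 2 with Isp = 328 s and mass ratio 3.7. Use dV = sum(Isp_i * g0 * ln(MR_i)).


dV1 = 301 * 9.81 * ln(3.2) = 3434.6 m/s
dV2 = 328 * 9.81 * ln(3.7) = 4209.8 m/s
Total dV = 3434.6 + 4209.8 = 7644.4 m/s ~ 7644 m/s

7644 m/s


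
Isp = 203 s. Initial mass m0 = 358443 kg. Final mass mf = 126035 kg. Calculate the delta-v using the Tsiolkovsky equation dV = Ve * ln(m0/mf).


Ve = 203 * 9.81 = 1991.43 m/s
dV = 1991.43 * ln(358443/126035) = 2081 m/s

2081 m/s


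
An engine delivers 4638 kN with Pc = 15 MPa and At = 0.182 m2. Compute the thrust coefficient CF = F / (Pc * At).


CF = 4638000 / (15e6 * 0.182) = 1.7

1.7


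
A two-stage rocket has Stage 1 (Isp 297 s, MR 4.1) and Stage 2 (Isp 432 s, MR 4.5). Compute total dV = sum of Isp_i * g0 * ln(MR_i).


dV1 = 297 * 9.81 * ln(4.1) = 4111.0 m/s
dV2 = 432 * 9.81 * ln(4.5) = 6374.2 m/s
Total dV = 4111.0 + 6374.2 = 10485.2 m/s ~ 10485 m/s

10485 m/s


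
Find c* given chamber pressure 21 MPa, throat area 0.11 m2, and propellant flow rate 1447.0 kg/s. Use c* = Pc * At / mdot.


c* = 21e6 * 0.11 / 1447.0 = 1596 m/s

1596 m/s


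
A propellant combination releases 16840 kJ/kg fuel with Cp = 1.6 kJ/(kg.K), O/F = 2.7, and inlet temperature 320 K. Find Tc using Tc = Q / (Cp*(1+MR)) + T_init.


Tc = 16840 / (1.6 * (1 + 2.7)) + 320 = 3165 K

3165 K


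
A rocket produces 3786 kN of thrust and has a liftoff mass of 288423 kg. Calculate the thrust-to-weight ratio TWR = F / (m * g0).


TWR = 3786000 / (288423 * 9.81) = 1.34

1.34


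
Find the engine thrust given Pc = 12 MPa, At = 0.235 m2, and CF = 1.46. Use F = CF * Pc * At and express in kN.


F = 1.46 * 12e6 * 0.235 = 4.1172e+06 N = 4117.2 kN

4117.2 kN


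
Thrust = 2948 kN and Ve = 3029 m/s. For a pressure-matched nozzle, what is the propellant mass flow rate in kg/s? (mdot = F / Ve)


mdot = F / Ve = 2948000 / 3029 = 973.3 kg/s

973.3 kg/s


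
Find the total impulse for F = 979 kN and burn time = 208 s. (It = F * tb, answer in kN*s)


It = 979 * 208 = 203632 kN*s

203632 kN*s


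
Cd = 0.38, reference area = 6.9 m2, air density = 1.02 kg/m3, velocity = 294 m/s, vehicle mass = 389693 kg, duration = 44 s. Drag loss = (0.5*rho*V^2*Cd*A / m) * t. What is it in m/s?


D = 0.5 * 1.02 * 294^2 * 0.38 * 6.9 = 115583.95 N
a = 115583.95 / 389693 = 0.2966 m/s2
dV = 0.2966 * 44 = 13.1 m/s

13.1 m/s


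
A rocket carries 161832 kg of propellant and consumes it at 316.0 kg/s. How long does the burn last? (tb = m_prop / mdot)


tb = 161832 / 316.0 = 512.1 s

512.1 s


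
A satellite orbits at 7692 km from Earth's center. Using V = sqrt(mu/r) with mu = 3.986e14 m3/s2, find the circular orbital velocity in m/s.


V = sqrt(3.986e14 / 7692000) = 7199 m/s

7199 m/s


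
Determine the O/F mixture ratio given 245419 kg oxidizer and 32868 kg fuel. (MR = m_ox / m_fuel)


MR = 245419 / 32868 = 7.47

7.47


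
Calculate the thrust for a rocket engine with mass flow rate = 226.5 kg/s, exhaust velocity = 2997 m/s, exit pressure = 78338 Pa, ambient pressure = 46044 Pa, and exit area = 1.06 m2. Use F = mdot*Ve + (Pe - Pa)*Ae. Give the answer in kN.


F = 226.5 * 2997 + (78338 - 46044) * 1.06 = 713052.0 N = 713.1 kN

713.1 kN


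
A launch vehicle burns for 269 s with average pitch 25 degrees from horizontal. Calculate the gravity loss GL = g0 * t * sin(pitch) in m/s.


GL = 9.81 * 269 * sin(25 deg) = 1115 m/s

1115 m/s


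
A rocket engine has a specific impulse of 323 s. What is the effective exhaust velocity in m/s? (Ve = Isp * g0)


Ve = Isp * g0 = 323 * 9.81 = 3168.6 m/s

3168.6 m/s


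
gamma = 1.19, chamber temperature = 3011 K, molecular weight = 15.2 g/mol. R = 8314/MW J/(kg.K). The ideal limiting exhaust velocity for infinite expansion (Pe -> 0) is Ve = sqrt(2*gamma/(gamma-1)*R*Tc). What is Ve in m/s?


R = 8314 / 15.2 = 546.97 J/(kg.K)
Ve = sqrt(2 * 1.19 / (1.19 - 1) * 546.97 * 3011) = 4542 m/s

4542 m/s


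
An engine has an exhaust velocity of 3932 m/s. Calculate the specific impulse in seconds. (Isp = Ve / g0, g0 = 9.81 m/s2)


Isp = Ve / g0 = 3932 / 9.81 = 400.8 s

400.8 s


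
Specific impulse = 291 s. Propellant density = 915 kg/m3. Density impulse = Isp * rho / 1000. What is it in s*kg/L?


rho*Isp = 291 * 915 / 1000 = 266 s*kg/L

266 s*kg/L


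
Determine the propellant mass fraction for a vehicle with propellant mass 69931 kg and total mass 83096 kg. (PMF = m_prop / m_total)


PMF = 69931 / 83096 = 0.842

0.842


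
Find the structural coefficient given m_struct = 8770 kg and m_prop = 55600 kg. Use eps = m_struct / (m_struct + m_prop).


eps = 8770 / (8770 + 55600) = 0.1362

0.1362


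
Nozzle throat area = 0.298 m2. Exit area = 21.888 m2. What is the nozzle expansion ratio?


AR = 21.888 / 0.298 = 73.4

73.4


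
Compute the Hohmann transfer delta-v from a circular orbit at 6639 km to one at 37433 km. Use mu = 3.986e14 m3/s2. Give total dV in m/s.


V1 = sqrt(mu/r1) = 7748.49 m/s
dV1 = V1*(sqrt(2*r2/(r1+r2)) - 1) = 2350.5 m/s
V2 = sqrt(mu/r2) = 3263.18 m/s
dV2 = V2*(1 - sqrt(2*r1/(r1+r2))) = 1472.06 m/s
Total dV = 3823 m/s

3823 m/s


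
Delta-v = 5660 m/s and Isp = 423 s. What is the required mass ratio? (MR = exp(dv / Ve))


Ve = 423 * 9.81 = 4149.63 m/s
MR = exp(5660 / 4149.63) = 3.912

3.912


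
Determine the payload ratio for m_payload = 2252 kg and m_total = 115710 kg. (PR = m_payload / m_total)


PR = 2252 / 115710 = 0.0195

0.0195


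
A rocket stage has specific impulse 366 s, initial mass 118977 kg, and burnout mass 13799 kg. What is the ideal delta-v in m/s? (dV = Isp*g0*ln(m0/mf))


Ve = 366 * 9.81 = 3590.46 m/s
dV = 3590.46 * ln(118977/13799) = 7735 m/s

7735 m/s


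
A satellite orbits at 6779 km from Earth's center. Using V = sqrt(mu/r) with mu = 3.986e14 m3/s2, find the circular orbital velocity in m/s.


V = sqrt(3.986e14 / 6779000) = 7668 m/s

7668 m/s


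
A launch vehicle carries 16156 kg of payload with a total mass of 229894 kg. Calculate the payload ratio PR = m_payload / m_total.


PR = 16156 / 229894 = 0.0703

0.0703


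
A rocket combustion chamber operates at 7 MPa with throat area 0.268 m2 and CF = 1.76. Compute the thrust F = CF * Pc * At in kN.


F = 1.76 * 7e6 * 0.268 = 3.3018e+06 N = 3301.8 kN

3301.8 kN


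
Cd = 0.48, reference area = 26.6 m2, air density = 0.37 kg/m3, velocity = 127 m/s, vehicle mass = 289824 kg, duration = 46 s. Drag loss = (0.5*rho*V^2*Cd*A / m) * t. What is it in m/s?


D = 0.5 * 0.37 * 127^2 * 0.48 * 26.6 = 38097.99 N
a = 38097.99 / 289824 = 0.1315 m/s2
dV = 0.1315 * 46 = 6.0 m/s

6.0 m/s


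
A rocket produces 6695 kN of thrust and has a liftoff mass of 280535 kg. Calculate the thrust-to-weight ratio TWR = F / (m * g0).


TWR = 6695000 / (280535 * 9.81) = 2.43

2.43


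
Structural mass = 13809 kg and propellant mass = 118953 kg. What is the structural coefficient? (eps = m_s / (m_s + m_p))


eps = 13809 / (13809 + 118953) = 0.104

0.104


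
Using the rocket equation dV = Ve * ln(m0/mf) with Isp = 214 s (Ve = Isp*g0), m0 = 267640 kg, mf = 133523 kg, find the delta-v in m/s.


Ve = 214 * 9.81 = 2099.34 m/s
dV = 2099.34 * ln(267640/133523) = 1460 m/s

1460 m/s


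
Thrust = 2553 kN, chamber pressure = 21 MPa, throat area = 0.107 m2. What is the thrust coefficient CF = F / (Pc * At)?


CF = 2553000 / (21e6 * 0.107) = 1.14

1.14


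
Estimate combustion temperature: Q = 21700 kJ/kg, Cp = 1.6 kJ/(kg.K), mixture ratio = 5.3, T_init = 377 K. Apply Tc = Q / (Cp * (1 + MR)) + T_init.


Tc = 21700 / (1.6 * (1 + 5.3)) + 377 = 2530 K

2530 K


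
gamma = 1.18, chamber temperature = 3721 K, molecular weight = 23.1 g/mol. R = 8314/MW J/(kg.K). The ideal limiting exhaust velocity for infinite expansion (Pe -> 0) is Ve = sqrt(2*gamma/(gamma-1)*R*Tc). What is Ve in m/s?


R = 8314 / 23.1 = 359.91 J/(kg.K)
Ve = sqrt(2 * 1.18 / (1.18 - 1) * 359.91 * 3721) = 4190 m/s

4190 m/s


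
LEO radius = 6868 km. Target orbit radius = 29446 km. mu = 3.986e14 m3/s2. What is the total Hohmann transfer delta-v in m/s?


V1 = sqrt(mu/r1) = 7618.22 m/s
dV1 = V1*(sqrt(2*r2/(r1+r2)) - 1) = 2083.41 m/s
V2 = sqrt(mu/r2) = 3679.22 m/s
dV2 = V2*(1 - sqrt(2*r1/(r1+r2))) = 1416.41 m/s
Total dV = 3500 m/s

3500 m/s


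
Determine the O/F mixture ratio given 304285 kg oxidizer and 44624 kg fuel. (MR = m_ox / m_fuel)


MR = 304285 / 44624 = 6.82

6.82


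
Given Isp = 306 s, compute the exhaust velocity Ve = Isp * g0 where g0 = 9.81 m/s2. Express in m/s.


Ve = Isp * g0 = 306 * 9.81 = 3001.9 m/s

3001.9 m/s


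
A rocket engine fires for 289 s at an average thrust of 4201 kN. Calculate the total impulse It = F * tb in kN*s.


It = 4201 * 289 = 1214089 kN*s

1214089 kN*s


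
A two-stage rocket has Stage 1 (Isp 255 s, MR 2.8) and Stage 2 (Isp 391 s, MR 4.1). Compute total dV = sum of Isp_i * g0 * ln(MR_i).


dV1 = 255 * 9.81 * ln(2.8) = 2575.6 m/s
dV2 = 391 * 9.81 * ln(4.1) = 5412.1 m/s
Total dV = 2575.6 + 5412.1 = 7987.7 m/s ~ 7988 m/s

7988 m/s


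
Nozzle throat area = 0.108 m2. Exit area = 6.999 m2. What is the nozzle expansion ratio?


AR = 6.999 / 0.108 = 64.8

64.8


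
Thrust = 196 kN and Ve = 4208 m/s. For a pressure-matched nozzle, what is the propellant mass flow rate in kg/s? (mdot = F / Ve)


mdot = F / Ve = 196000 / 4208 = 46.6 kg/s

46.6 kg/s


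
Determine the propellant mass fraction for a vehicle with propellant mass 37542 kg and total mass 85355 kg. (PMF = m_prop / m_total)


PMF = 37542 / 85355 = 0.44

0.44


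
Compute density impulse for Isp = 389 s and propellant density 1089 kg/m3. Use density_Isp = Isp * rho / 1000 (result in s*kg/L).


rho*Isp = 389 * 1089 / 1000 = 424 s*kg/L

424 s*kg/L


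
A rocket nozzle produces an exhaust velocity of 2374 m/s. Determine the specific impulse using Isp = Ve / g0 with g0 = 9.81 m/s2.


Isp = Ve / g0 = 2374 / 9.81 = 242.0 s

242.0 s


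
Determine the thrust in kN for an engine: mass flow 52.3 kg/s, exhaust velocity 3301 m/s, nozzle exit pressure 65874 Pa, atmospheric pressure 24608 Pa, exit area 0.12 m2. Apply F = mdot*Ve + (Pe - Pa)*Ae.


F = 52.3 * 3301 + (65874 - 24608) * 0.12 = 177594.0 N = 177.6 kN

177.6 kN


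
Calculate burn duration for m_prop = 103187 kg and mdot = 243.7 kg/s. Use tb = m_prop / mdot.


tb = 103187 / 243.7 = 423.4 s

423.4 s


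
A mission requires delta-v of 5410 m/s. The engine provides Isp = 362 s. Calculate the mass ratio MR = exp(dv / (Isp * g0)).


Ve = 362 * 9.81 = 3551.22 m/s
MR = exp(5410 / 3551.22) = 4.588

4.588


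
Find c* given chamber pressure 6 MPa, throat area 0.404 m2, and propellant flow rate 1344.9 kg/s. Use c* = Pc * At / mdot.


c* = 6e6 * 0.404 / 1344.9 = 1802 m/s

1802 m/s


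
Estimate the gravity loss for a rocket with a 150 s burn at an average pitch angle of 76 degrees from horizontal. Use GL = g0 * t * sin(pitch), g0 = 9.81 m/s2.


GL = 9.81 * 150 * sin(76 deg) = 1428 m/s

1428 m/s


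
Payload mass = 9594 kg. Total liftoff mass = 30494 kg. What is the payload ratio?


PR = 9594 / 30494 = 0.3146

0.3146


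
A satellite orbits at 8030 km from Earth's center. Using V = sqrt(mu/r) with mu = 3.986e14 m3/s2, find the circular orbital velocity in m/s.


V = sqrt(3.986e14 / 8030000) = 7045 m/s

7045 m/s


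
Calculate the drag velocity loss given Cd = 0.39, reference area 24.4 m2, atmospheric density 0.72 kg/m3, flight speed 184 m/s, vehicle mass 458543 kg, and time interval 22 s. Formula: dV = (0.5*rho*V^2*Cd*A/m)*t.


D = 0.5 * 0.72 * 184^2 * 0.39 * 24.4 = 115982.53 N
a = 115982.53 / 458543 = 0.2529 m/s2
dV = 0.2529 * 22 = 5.6 m/s

5.6 m/s


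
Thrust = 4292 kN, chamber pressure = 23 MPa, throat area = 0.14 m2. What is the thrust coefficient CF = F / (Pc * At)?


CF = 4292000 / (23e6 * 0.14) = 1.33

1.33


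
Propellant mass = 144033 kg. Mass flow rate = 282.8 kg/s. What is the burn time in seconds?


tb = 144033 / 282.8 = 509.3 s

509.3 s


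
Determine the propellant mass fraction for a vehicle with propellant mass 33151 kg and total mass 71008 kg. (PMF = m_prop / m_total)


PMF = 33151 / 71008 = 0.467

0.467


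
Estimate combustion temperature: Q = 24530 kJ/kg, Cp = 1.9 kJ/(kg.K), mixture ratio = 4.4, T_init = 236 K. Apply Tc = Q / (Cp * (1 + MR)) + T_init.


Tc = 24530 / (1.9 * (1 + 4.4)) + 236 = 2627 K

2627 K


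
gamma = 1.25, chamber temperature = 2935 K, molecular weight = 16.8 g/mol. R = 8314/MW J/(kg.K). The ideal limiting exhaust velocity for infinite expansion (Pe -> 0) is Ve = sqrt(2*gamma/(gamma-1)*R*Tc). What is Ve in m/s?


R = 8314 / 16.8 = 494.88 J/(kg.K)
Ve = sqrt(2 * 1.25 / (1.25 - 1) * 494.88 * 2935) = 3811 m/s

3811 m/s


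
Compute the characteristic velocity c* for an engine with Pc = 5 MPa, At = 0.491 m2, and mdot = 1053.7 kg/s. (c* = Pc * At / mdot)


c* = 5e6 * 0.491 / 1053.7 = 2330 m/s

2330 m/s


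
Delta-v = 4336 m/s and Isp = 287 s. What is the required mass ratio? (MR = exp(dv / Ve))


Ve = 287 * 9.81 = 2815.47 m/s
MR = exp(4336 / 2815.47) = 4.665

4.665


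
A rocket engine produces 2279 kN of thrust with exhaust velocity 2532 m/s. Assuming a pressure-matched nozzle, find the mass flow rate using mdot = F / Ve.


mdot = F / Ve = 2279000 / 2532 = 900.1 kg/s

900.1 kg/s


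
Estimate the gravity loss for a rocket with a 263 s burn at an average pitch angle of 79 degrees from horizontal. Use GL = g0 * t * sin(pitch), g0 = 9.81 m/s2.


GL = 9.81 * 263 * sin(79 deg) = 2533 m/s

2533 m/s


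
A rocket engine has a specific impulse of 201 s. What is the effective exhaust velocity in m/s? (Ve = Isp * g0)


Ve = Isp * g0 = 201 * 9.81 = 1971.8 m/s

1971.8 m/s


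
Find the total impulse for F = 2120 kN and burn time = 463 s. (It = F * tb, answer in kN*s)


It = 2120 * 463 = 981560 kN*s

981560 kN*s


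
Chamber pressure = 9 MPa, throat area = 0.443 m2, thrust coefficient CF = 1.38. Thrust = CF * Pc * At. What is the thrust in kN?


F = 1.38 * 9e6 * 0.443 = 5.5021e+06 N = 5502.1 kN

5502.1 kN


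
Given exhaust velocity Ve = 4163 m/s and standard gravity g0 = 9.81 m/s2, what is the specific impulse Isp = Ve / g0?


Isp = Ve / g0 = 4163 / 9.81 = 424.4 s

424.4 s


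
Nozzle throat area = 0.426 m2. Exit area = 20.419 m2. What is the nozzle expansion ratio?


AR = 20.419 / 0.426 = 47.9

47.9


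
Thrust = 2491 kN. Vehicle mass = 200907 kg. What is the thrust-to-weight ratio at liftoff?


TWR = 2491000 / (200907 * 9.81) = 1.26

1.26


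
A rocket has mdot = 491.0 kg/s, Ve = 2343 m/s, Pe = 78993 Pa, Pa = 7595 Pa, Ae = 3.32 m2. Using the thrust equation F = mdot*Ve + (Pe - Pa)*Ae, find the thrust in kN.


F = 491.0 * 2343 + (78993 - 7595) * 3.32 = 1.3875e+06 N = 1387.5 kN

1387.5 kN


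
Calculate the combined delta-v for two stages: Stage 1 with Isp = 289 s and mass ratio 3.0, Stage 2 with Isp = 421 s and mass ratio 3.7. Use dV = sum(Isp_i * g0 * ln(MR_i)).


dV1 = 289 * 9.81 * ln(3.0) = 3114.7 m/s
dV2 = 421 * 9.81 * ln(3.7) = 5403.4 m/s
Total dV = 3114.7 + 5403.4 = 8518.1 m/s ~ 8518 m/s

8518 m/s


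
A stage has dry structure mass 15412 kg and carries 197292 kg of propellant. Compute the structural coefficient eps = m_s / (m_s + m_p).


eps = 15412 / (15412 + 197292) = 0.0725

0.0725


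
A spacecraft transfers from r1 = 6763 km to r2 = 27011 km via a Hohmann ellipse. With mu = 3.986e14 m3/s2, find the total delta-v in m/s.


V1 = sqrt(mu/r1) = 7677.13 m/s
dV1 = V1*(sqrt(2*r2/(r1+r2)) - 1) = 2032.28 m/s
V2 = sqrt(mu/r2) = 3841.48 m/s
dV2 = V2*(1 - sqrt(2*r1/(r1+r2))) = 1410.44 m/s
Total dV = 3443 m/s

3443 m/s


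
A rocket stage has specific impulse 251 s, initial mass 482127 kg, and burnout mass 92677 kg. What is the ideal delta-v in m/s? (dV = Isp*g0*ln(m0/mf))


Ve = 251 * 9.81 = 2462.31 m/s
dV = 2462.31 * ln(482127/92677) = 4061 m/s

4061 m/s


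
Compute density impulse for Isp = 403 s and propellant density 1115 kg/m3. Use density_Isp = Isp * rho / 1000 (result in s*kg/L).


rho*Isp = 403 * 1115 / 1000 = 449 s*kg/L

449 s*kg/L


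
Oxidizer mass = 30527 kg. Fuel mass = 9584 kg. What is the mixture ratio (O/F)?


MR = 30527 / 9584 = 3.19

3.19


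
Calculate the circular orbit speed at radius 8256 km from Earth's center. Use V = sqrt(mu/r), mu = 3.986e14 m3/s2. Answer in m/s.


V = sqrt(3.986e14 / 8256000) = 6948 m/s

6948 m/s


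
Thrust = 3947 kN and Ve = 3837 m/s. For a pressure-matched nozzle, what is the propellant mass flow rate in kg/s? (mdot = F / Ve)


mdot = F / Ve = 3947000 / 3837 = 1028.7 kg/s

1028.7 kg/s


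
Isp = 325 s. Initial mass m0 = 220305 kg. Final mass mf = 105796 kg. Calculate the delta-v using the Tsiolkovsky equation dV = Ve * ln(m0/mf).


Ve = 325 * 9.81 = 3188.25 m/s
dV = 3188.25 * ln(220305/105796) = 2339 m/s

2339 m/s


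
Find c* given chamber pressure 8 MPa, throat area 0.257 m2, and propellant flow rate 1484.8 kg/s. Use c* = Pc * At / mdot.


c* = 8e6 * 0.257 / 1484.8 = 1385 m/s

1385 m/s


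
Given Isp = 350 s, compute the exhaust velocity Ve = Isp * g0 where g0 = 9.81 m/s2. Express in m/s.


Ve = Isp * g0 = 350 * 9.81 = 3433.5 m/s

3433.5 m/s


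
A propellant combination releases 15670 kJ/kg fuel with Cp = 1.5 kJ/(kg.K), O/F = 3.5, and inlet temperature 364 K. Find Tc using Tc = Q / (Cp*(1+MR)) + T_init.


Tc = 15670 / (1.5 * (1 + 3.5)) + 364 = 2685 K

2685 K


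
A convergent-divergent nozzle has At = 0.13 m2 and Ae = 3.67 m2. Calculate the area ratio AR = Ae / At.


AR = 3.67 / 0.13 = 28.2

28.2


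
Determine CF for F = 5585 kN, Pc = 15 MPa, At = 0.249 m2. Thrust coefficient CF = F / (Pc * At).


CF = 5585000 / (15e6 * 0.249) = 1.5

1.5


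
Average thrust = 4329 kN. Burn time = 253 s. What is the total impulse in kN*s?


It = 4329 * 253 = 1095237 kN*s

1095237 kN*s


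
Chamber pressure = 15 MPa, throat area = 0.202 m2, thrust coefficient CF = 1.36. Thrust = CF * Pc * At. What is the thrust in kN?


F = 1.36 * 15e6 * 0.202 = 4.1208e+06 N = 4120.8 kN

4120.8 kN


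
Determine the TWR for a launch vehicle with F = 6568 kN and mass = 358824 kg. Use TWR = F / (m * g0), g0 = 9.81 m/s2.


TWR = 6568000 / (358824 * 9.81) = 1.87

1.87


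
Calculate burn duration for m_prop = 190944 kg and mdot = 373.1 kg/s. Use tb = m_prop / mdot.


tb = 190944 / 373.1 = 511.8 s

511.8 s


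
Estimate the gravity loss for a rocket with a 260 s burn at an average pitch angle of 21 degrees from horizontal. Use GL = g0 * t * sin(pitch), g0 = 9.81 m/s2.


GL = 9.81 * 260 * sin(21 deg) = 914 m/s

914 m/s


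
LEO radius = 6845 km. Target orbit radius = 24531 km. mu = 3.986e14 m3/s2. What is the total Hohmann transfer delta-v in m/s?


V1 = sqrt(mu/r1) = 7631.01 m/s
dV1 = V1*(sqrt(2*r2/(r1+r2)) - 1) = 1911.35 m/s
V2 = sqrt(mu/r2) = 4030.98 m/s
dV2 = V2*(1 - sqrt(2*r1/(r1+r2))) = 1368.33 m/s
Total dV = 3280 m/s

3280 m/s


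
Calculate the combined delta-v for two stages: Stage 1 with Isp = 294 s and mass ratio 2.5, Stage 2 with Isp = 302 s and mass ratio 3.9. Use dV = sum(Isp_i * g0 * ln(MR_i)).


dV1 = 294 * 9.81 * ln(2.5) = 2642.7 m/s
dV2 = 302 * 9.81 * ln(3.9) = 4032.1 m/s
Total dV = 2642.7 + 4032.1 = 6674.8 m/s ~ 6675 m/s

6675 m/s


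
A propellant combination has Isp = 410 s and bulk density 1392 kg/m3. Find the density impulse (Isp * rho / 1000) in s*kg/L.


rho*Isp = 410 * 1392 / 1000 = 571 s*kg/L

571 s*kg/L


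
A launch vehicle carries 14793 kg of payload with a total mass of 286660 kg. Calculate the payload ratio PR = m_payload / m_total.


PR = 14793 / 286660 = 0.0516

0.0516


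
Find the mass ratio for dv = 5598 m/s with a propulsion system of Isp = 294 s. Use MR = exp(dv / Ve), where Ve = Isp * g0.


Ve = 294 * 9.81 = 2884.14 m/s
MR = exp(5598 / 2884.14) = 6.965

6.965


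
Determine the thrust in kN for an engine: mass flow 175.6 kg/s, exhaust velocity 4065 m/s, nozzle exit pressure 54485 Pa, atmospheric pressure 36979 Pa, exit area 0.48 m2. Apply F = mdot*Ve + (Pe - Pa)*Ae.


F = 175.6 * 4065 + (54485 - 36979) * 0.48 = 722217.0 N = 722.2 kN

722.2 kN


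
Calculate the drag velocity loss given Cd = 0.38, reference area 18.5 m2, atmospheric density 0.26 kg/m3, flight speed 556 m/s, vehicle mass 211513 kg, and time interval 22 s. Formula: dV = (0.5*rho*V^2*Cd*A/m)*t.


D = 0.5 * 0.26 * 556^2 * 0.38 * 18.5 = 282519.39 N
a = 282519.39 / 211513 = 1.3357 m/s2
dV = 1.3357 * 22 = 29.4 m/s

29.4 m/s


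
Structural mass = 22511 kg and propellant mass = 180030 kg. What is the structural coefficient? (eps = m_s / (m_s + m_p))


eps = 22511 / (22511 + 180030) = 0.1111

0.1111


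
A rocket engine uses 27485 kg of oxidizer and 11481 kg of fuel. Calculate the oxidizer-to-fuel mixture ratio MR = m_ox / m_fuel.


MR = 27485 / 11481 = 2.39

2.39


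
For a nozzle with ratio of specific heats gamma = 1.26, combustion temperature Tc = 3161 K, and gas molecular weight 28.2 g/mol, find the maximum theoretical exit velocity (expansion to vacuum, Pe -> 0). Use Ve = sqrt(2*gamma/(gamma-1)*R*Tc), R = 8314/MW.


R = 8314 / 28.2 = 294.82 J/(kg.K)
Ve = sqrt(2 * 1.26 / (1.26 - 1) * 294.82 * 3161) = 3005 m/s

3005 m/s


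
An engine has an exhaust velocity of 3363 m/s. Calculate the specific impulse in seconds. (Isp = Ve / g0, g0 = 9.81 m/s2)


Isp = Ve / g0 = 3363 / 9.81 = 342.8 s

342.8 s


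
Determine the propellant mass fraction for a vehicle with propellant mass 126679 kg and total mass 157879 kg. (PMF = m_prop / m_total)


PMF = 126679 / 157879 = 0.802

0.802


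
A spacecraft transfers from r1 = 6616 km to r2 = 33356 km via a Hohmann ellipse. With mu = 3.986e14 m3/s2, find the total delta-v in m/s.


V1 = sqrt(mu/r1) = 7761.95 m/s
dV1 = V1*(sqrt(2*r2/(r1+r2)) - 1) = 2265.6 m/s
V2 = sqrt(mu/r2) = 3456.86 m/s
dV2 = V2*(1 - sqrt(2*r1/(r1+r2))) = 1467.94 m/s
Total dV = 3734 m/s

3734 m/s


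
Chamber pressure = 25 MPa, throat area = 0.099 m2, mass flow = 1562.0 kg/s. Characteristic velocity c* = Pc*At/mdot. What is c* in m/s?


c* = 25e6 * 0.099 / 1562.0 = 1585 m/s

1585 m/s


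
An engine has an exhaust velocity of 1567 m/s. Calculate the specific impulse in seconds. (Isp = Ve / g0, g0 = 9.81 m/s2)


Isp = Ve / g0 = 1567 / 9.81 = 159.7 s

159.7 s


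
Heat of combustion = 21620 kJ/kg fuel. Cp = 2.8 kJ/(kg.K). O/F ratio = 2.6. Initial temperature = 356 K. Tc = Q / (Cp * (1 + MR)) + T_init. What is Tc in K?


Tc = 21620 / (2.8 * (1 + 2.6)) + 356 = 2501 K

2501 K


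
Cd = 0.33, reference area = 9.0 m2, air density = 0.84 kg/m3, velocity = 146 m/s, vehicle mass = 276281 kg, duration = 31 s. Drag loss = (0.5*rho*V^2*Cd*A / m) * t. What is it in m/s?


D = 0.5 * 0.84 * 146^2 * 0.33 * 9.0 = 26589.58 N
a = 26589.58 / 276281 = 0.0962 m/s2
dV = 0.0962 * 31 = 3.0 m/s

3.0 m/s


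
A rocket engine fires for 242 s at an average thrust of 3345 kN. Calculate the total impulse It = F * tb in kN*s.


It = 3345 * 242 = 809490 kN*s

809490 kN*s


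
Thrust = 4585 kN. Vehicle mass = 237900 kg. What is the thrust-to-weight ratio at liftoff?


TWR = 4585000 / (237900 * 9.81) = 1.96

1.96


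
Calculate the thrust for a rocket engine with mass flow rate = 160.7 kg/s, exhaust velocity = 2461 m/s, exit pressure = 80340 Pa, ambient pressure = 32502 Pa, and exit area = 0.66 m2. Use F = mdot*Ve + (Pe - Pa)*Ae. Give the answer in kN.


F = 160.7 * 2461 + (80340 - 32502) * 0.66 = 427056.0 N = 427.1 kN

427.1 kN


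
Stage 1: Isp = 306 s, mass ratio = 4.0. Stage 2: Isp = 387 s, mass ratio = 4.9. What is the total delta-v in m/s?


dV1 = 306 * 9.81 * ln(4.0) = 4161.5 m/s
dV2 = 387 * 9.81 * ln(4.9) = 6033.5 m/s
Total dV = 4161.5 + 6033.5 = 10195.0 m/s ~ 10195 m/s

10195 m/s


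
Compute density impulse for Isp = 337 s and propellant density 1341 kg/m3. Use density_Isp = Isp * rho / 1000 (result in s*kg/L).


rho*Isp = 337 * 1341 / 1000 = 452 s*kg/L

452 s*kg/L


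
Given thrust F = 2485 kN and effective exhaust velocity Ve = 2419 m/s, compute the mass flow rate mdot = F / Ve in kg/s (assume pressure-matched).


mdot = F / Ve = 2485000 / 2419 = 1027.3 kg/s

1027.3 kg/s


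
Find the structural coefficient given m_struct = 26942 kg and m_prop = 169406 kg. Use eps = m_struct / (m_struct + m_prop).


eps = 26942 / (26942 + 169406) = 0.1372

0.1372


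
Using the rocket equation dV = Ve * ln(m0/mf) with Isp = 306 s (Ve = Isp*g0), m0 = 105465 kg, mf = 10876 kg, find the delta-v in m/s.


Ve = 306 * 9.81 = 3001.86 m/s
dV = 3001.86 * ln(105465/10876) = 6820 m/s

6820 m/s


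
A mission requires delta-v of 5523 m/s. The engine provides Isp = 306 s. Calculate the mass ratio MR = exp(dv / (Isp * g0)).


Ve = 306 * 9.81 = 3001.86 m/s
MR = exp(5523 / 3001.86) = 6.296

6.296


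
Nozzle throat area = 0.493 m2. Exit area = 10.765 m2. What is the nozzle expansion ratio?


AR = 10.765 / 0.493 = 21.8

21.8


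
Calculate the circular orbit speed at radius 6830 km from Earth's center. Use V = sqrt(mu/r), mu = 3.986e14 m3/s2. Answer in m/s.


V = sqrt(3.986e14 / 6830000) = 7639 m/s

7639 m/s


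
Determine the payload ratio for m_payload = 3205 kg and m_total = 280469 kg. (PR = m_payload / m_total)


PR = 3205 / 280469 = 0.0114

0.0114


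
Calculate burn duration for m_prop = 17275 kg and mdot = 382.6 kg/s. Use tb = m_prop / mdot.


tb = 17275 / 382.6 = 45.2 s

45.2 s


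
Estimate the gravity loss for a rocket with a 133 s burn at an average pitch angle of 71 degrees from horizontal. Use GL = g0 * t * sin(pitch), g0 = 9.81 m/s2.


GL = 9.81 * 133 * sin(71 deg) = 1234 m/s

1234 m/s


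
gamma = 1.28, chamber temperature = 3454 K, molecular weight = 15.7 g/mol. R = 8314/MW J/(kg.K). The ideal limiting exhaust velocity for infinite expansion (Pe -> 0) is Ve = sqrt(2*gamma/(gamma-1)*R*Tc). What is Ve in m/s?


R = 8314 / 15.7 = 529.55 J/(kg.K)
Ve = sqrt(2 * 1.28 / (1.28 - 1) * 529.55 * 3454) = 4089 m/s

4089 m/s


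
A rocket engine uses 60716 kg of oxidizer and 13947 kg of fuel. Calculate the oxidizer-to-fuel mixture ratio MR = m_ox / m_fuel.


MR = 60716 / 13947 = 4.35

4.35


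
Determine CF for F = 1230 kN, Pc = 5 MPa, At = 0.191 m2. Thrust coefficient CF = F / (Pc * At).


CF = 1230000 / (5e6 * 0.191) = 1.29

1.29


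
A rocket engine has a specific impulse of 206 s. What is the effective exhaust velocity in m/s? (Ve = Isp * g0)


Ve = Isp * g0 = 206 * 9.81 = 2020.9 m/s

2020.9 m/s


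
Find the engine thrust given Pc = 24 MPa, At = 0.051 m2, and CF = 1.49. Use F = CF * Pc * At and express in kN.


F = 1.49 * 24e6 * 0.051 = 1.8238e+06 N = 1823.8 kN

1823.8 kN


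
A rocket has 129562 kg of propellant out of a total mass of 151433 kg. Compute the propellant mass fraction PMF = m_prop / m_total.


PMF = 129562 / 151433 = 0.856

0.856


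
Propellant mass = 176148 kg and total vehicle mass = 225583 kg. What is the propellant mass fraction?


PMF = 176148 / 225583 = 0.781

0.781


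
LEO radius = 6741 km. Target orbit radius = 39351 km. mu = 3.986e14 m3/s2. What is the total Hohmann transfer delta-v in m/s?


V1 = sqrt(mu/r1) = 7689.65 m/s
dV1 = V1*(sqrt(2*r2/(r1+r2)) - 1) = 2358.51 m/s
V2 = sqrt(mu/r2) = 3182.66 m/s
dV2 = V2*(1 - sqrt(2*r1/(r1+r2))) = 1461.37 m/s
Total dV = 3820 m/s

3820 m/s


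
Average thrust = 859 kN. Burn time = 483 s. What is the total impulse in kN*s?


It = 859 * 483 = 414897 kN*s

414897 kN*s


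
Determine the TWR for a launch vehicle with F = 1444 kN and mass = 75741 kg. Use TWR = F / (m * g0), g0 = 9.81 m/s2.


TWR = 1444000 / (75741 * 9.81) = 1.94

1.94


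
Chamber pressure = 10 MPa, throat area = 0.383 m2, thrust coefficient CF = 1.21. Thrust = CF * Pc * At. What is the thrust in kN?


F = 1.21 * 10e6 * 0.383 = 4.6343e+06 N = 4634.3 kN

4634.3 kN


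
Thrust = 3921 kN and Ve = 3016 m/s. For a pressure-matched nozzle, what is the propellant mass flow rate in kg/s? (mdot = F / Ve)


mdot = F / Ve = 3921000 / 3016 = 1300.1 kg/s

1300.1 kg/s


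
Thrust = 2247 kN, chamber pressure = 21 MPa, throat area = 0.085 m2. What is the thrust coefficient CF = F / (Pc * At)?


CF = 2247000 / (21e6 * 0.085) = 1.26

1.26


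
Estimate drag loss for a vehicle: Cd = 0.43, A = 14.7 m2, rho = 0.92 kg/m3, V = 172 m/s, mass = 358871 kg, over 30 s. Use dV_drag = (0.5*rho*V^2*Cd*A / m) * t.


D = 0.5 * 0.92 * 172^2 * 0.43 * 14.7 = 86020.21 N
a = 86020.21 / 358871 = 0.2397 m/s2
dV = 0.2397 * 30 = 7.2 m/s

7.2 m/s


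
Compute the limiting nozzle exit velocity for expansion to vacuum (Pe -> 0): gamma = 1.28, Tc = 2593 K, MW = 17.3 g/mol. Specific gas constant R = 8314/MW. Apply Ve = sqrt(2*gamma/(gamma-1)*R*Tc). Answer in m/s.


R = 8314 / 17.3 = 480.58 J/(kg.K)
Ve = sqrt(2 * 1.28 / (1.28 - 1) * 480.58 * 2593) = 3375 m/s

3375 m/s


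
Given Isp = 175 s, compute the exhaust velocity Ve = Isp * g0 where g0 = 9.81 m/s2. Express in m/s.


Ve = Isp * g0 = 175 * 9.81 = 1716.8 m/s

1716.8 m/s


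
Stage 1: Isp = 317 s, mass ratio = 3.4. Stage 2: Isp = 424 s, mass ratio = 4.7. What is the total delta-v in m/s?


dV1 = 317 * 9.81 * ln(3.4) = 3805.7 m/s
dV2 = 424 * 9.81 * ln(4.7) = 6437.0 m/s
Total dV = 3805.7 + 6437.0 = 10242.7 m/s ~ 10243 m/s

10243 m/s


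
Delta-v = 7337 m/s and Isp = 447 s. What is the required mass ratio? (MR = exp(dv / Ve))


Ve = 447 * 9.81 = 4385.07 m/s
MR = exp(7337 / 4385.07) = 5.329

5.329


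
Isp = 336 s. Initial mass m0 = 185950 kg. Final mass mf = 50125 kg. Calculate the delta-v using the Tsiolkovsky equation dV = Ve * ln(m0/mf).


Ve = 336 * 9.81 = 3296.16 m/s
dV = 3296.16 * ln(185950/50125) = 4321 m/s

4321 m/s


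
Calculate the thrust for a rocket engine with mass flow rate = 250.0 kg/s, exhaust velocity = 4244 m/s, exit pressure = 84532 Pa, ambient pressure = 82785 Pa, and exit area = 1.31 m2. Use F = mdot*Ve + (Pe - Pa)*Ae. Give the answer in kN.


F = 250.0 * 4244 + (84532 - 82785) * 1.31 = 1.0633e+06 N = 1063.3 kN

1063.3 kN


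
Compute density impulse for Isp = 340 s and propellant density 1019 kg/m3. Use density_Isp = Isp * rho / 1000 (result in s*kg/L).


rho*Isp = 340 * 1019 / 1000 = 346 s*kg/L

346 s*kg/L


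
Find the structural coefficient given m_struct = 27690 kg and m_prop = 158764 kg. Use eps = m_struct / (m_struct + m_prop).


eps = 27690 / (27690 + 158764) = 0.1485

0.1485


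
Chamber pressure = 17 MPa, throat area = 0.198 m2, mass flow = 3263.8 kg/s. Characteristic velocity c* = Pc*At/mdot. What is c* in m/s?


c* = 17e6 * 0.198 / 3263.8 = 1031 m/s

1031 m/s


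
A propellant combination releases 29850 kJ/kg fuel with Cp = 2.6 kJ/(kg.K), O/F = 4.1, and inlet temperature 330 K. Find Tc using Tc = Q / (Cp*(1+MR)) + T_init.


Tc = 29850 / (2.6 * (1 + 4.1)) + 330 = 2581 K

2581 K


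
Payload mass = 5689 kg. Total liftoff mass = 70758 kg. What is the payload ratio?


PR = 5689 / 70758 = 0.0804

0.0804


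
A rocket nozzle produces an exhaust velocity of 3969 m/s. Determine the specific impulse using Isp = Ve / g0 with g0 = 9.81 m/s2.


Isp = Ve / g0 = 3969 / 9.81 = 404.6 s

404.6 s


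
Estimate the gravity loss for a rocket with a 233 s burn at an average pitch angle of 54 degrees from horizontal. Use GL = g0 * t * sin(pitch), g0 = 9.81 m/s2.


GL = 9.81 * 233 * sin(54 deg) = 1849 m/s

1849 m/s


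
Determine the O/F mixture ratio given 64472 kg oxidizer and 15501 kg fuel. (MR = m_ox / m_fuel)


MR = 64472 / 15501 = 4.16

4.16


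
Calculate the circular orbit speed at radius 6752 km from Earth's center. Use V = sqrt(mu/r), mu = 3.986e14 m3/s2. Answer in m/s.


V = sqrt(3.986e14 / 6752000) = 7683 m/s

7683 m/s


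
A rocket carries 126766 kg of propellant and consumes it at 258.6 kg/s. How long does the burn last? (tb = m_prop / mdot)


tb = 126766 / 258.6 = 490.2 s

490.2 s


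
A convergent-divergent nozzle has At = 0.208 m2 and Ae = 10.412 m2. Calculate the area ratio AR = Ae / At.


AR = 10.412 / 0.208 = 50.1

50.1


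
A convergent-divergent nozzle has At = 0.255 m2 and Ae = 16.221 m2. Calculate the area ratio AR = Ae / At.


AR = 16.221 / 0.255 = 63.6

63.6


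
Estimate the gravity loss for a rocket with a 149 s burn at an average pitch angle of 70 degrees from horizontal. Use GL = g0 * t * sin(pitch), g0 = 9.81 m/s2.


GL = 9.81 * 149 * sin(70 deg) = 1374 m/s

1374 m/s


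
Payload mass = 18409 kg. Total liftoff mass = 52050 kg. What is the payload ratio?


PR = 18409 / 52050 = 0.3537

0.3537


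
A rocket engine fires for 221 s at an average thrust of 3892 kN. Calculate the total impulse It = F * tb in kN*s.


It = 3892 * 221 = 860132 kN*s

860132 kN*s


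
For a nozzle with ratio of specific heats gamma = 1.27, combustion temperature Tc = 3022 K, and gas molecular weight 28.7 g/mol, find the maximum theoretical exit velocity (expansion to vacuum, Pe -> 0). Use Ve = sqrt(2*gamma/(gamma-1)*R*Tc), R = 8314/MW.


R = 8314 / 28.7 = 289.69 J/(kg.K)
Ve = sqrt(2 * 1.27 / (1.27 - 1) * 289.69 * 3022) = 2870 m/s

2870 m/s


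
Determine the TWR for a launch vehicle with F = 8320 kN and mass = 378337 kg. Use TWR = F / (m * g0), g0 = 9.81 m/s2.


TWR = 8320000 / (378337 * 9.81) = 2.24

2.24


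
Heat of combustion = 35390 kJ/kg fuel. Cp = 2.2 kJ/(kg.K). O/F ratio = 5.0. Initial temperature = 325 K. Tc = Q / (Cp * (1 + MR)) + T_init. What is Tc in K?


Tc = 35390 / (2.2 * (1 + 5.0)) + 325 = 3006 K

3006 K


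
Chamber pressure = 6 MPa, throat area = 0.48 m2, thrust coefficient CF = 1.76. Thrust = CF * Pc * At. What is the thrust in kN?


F = 1.76 * 6e6 * 0.48 = 5.0688e+06 N = 5068.8 kN

5068.8 kN
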